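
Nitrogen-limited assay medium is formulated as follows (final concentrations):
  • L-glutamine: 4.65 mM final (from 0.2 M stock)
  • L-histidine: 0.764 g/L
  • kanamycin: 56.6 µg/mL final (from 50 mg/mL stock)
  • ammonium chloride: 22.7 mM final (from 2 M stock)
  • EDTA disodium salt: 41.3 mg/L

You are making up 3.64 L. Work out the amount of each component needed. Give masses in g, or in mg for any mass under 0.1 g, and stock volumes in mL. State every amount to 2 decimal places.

L-glutamine 84.63 mL; L-histidine 2.78 g; kanamycin 4.12 mL; ammonium chloride 41.31 mL; EDTA disodium salt 0.15 g

Working volume: 3.64 L.
L-glutamine: C1V1 = C2V2 → 4.65 mM × 3640 mL ÷ 200 mM = 84.63 mL
L-histidine: 0.764 g/L × 3.64 L = 2.78 g
kanamycin: C1V1 = C2V2 → 56.6 µg/mL × 3640 mL ÷ 50000 µg/mL = 4.12 mL
ammonium chloride: V = C2·V2/C1 = 22.7 mM × 3640 mL ÷ 2000 mM = 41.31 mL
EDTA disodium salt: 41.3 mg/L × 3.64 L = 150.332 mg = 0.15 g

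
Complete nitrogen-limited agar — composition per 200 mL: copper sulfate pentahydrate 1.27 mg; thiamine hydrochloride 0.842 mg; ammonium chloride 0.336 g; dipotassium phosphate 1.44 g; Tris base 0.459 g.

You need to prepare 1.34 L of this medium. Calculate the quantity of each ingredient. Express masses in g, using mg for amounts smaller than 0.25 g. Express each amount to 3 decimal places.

Scale factor = 1340 mL / 200 mL = 6.7.
copper sulfate pentahydrate: 1.27 mg × (1340 mL / 200 mL) = 8.509 mg
thiamine hydrochloride: 0.842 mg × (1340 mL / 200 mL) = 5.641 mg
ammonium chloride: 0.336 g × (1340 mL / 200 mL) = 2.251 g
dipotassium phosphate: 1.44 g × (1340 mL / 200 mL) = 9.648 g
Tris base: 0.459 g × (1340 mL / 200 mL) = 3.075 g

copper sulfate pentahydrate 8.509 mg; thiamine hydrochloride 5.641 mg; ammonium chloride 2.251 g; dipotassium phosphate 9.648 g; Tris base 3.075 g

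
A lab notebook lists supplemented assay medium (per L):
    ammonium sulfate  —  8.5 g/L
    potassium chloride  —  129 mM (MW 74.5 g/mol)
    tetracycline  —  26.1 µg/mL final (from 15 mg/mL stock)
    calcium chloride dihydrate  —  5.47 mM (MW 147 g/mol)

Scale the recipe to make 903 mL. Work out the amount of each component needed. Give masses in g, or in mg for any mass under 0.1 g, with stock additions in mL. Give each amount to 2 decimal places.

Working volume: 903 mL = 0.903 L.
ammonium sulfate: 8.5 g/L × 0.903 L = 7.68 g
potassium chloride: 129 mmol/L × 74.5 g/mol × 0.903 L ÷ 1000 = 8.68 g
tetracycline: V = C2·V2/C1 = 26.1 µg/mL × 903 mL ÷ 15000 µg/mL = 1.57 mL
calcium chloride dihydrate: 5.47 mmol/L × 147 g/mol × 0.903 L ÷ 1000 = 0.73 g

ammonium sulfate 7.68 g; potassium chloride 8.68 g; tetracycline 1.57 mL; calcium chloride dihydrate 0.73 g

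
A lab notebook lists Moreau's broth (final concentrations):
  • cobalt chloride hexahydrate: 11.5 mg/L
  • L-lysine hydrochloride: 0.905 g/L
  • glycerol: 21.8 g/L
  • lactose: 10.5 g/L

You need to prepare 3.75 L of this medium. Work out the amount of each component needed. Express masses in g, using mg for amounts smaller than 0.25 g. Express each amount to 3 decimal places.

Scale factor relative to 1 L: 3.75.
cobalt chloride hexahydrate: 11.5 mg/L × 3.75 L = 43.125 mg
L-lysine hydrochloride: 0.905 g/L × 3.75 L = 3.394 g
glycerol: 21.8 g/L × 3.75 L = 81.750 g
lactose: 10.5 g/L × 3.75 L = 39.375 g

cobalt chloride hexahydrate 43.125 mg; L-lysine hydrochloride 3.394 g; glycerol 81.750 g; lactose 39.375 g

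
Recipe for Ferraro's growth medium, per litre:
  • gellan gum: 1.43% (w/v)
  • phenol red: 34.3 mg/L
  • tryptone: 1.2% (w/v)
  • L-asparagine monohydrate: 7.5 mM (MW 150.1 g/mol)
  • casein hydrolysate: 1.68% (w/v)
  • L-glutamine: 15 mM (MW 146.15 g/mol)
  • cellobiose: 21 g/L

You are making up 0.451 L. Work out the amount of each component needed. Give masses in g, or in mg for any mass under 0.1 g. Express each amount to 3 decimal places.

Scale factor relative to 1 L: 0.451.
gellan gum: 1.43% w/v = 14.3 g/L → 14.3 × 0.451 L = 6.449 g
phenol red: 34.3 mg/L × 0.451 L = 15.469 mg
tryptone: 1.2 g per 100 mL × 451 mL ÷ 100 = 5.412 g
L-asparagine monohydrate: 7.5 mmol/L × 150.1 g/mol × 0.451 L ÷ 1000 = 0.508 g
casein hydrolysate: 1.68% w/v = 16.8 g/L → 16.8 × 0.451 L = 7.577 g
L-glutamine: 15 mmol/L × 146.15 g/mol × 0.451 L ÷ 1000 = 0.989 g
cellobiose: 21 g/L × 0.451 L = 9.471 g

gellan gum 6.449 g; phenol red 15.469 mg; tryptone 5.412 g; L-asparagine monohydrate 0.508 g; casein hydrolysate 7.577 g; L-glutamine 0.989 g; cellobiose 9.471 g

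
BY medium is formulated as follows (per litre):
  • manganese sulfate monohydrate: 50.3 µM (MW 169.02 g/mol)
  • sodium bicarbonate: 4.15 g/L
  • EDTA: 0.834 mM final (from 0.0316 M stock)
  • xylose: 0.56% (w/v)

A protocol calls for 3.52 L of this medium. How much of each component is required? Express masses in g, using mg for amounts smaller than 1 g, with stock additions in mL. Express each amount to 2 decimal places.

Scale factor relative to 1 L: 3.52.
manganese sulfate monohydrate: 50.3 µmol/L × 169.02 g/mol × 3.52 L ÷ 1000 = 29.93 mg
sodium bicarbonate: 4.15 g/L × 3.52 L = 14.61 g
EDTA: C1V1 = C2V2 → 0.834 mM × 3520 mL ÷ 31.6 mM = 92.90 mL
xylose: 0.56 g per 100 mL × 3520 mL ÷ 100 = 19.71 g

manganese sulfate monohydrate 29.93 mg; sodium bicarbonate 14.61 g; EDTA 92.90 mL; xylose 19.71 g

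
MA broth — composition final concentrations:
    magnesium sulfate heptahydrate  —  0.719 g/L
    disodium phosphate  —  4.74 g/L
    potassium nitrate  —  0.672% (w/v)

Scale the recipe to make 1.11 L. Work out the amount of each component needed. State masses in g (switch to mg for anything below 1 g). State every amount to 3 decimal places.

Working volume: 1.11 L.
magnesium sulfate heptahydrate: 0.719 g/L × 1.11 L = 0.79809 g = 798.090 mg
disodium phosphate: 4.74 g/L × 1.11 L = 5.261 g
potassium nitrate: 0.672 g per 100 mL × 1110 mL ÷ 100 = 7.459 g

magnesium sulfate heptahydrate 798.090 mg; disodium phosphate 5.261 g; potassium nitrate 7.459 g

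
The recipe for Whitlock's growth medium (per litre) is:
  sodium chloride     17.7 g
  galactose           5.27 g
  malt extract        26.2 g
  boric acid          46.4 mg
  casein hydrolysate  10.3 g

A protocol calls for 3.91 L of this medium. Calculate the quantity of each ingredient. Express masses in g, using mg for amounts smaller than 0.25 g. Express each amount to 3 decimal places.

Ratio of target to recipe volume: 3910 / 1000 = 3.91.
sodium chloride: 17.7 g × (3910 mL / 1000 mL) = 69.207 g
galactose: 5.27 g × (3910 mL / 1000 mL) = 20.606 g
malt extract: 26.2 g × (3910 mL / 1000 mL) = 102.442 g
boric acid: 46.4 mg × (3910 mL / 1000 mL) = 181.424 mg
casein hydrolysate: 10.3 g × (3910 mL / 1000 mL) = 40.273 g

sodium chloride 69.207 g; galactose 20.606 g; malt extract 102.442 g; boric acid 181.424 mg; casein hydrolysate 40.273 g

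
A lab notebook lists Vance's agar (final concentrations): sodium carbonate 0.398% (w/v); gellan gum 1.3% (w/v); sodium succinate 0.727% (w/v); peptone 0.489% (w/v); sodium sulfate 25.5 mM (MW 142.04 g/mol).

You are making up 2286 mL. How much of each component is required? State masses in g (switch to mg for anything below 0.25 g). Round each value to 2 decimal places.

Scale factor relative to 1 L: 2.286.
sodium carbonate: 0.398% w/v = 3.98 g/L → 3.98 × 2.286 L = 9.10 g
gellan gum: 1.3 g per 100 mL × 2286 mL ÷ 100 = 29.72 g
sodium succinate: 0.727 g per 100 mL × 2286 mL ÷ 100 = 16.62 g
peptone: 0.489 g per 100 mL × 2286 mL ÷ 100 = 11.18 g
sodium sulfate: 25.5 mmol/L × 142.04 g/mol × 2.286 L ÷ 1000 = 8.28 g

sodium carbonate 9.10 g; gellan gum 29.72 g; sodium succinate 16.62 g; peptone 11.18 g; sodium sulfate 8.28 g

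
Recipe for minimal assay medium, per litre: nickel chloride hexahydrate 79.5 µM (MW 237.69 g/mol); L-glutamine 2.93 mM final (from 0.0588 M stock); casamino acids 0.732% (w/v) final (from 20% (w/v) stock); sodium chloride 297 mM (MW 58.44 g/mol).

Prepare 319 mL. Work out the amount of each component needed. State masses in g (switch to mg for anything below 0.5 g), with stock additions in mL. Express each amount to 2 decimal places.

nickel chloride hexahydrate 6.03 mg; L-glutamine 15.90 mL; casamino acids 11.68 mL; sodium chloride 5.54 g

Working volume: 319 mL = 0.319 L.
nickel chloride hexahydrate: 79.5 µmol/L × 237.69 g/mol × 0.319 L ÷ 1000 = 6.03 mg
L-glutamine: V = C2·V2/C1 = 2.93 mM × 319 mL ÷ 58.8 mM = 15.90 mL
casamino acids: dilute stock: 0.732% ÷ 20% × 319 mL = 11.68 mL
sodium chloride: 297 mmol/L × 58.44 g/mol × 0.319 L ÷ 1000 = 5.54 g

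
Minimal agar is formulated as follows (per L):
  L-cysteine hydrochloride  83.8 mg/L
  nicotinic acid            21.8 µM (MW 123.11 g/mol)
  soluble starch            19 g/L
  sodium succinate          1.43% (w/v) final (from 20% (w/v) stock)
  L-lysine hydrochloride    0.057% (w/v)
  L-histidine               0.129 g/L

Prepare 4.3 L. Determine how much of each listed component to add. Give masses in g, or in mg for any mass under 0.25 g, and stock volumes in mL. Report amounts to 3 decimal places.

L-cysteine hydrochloride 0.360 g; nicotinic acid 11.540 mg; soluble starch 81.700 g; sodium succinate 307.450 mL; L-lysine hydrochloride 2.451 g; L-histidine 0.555 g

Scale factor relative to 1 L: 4.3.
L-cysteine hydrochloride: 83.8 mg/L × 4.3 L = 360.34 mg = 0.360 g
nicotinic acid: 21.8 µmol/L × 123.11 g/mol × 4.3 L ÷ 1000 = 11.540 mg
soluble starch: 19 g/L × 4.3 L = 81.700 g
sodium succinate: C1V1 = C2V2 → 1.43% ÷ 20% × 4300 mL = 307.450 mL
L-lysine hydrochloride: 0.057% w/v = 0.57 g/L → 0.57 × 4.3 L = 2.451 g
L-histidine: 0.129 g/L × 4.3 L = 0.555 g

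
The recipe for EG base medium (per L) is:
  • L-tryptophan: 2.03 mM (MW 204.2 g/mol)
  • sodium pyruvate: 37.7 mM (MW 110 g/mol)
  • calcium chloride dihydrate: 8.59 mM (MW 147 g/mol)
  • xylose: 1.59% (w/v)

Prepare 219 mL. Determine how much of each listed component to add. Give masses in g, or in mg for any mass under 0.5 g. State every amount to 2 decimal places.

L-tryptophan 90.78 mg; sodium pyruvate 0.91 g; calcium chloride dihydrate 276.54 mg; xylose 3.48 g

Target volume = 219 mL = 0.219 L.
L-tryptophan: 2.03 mmol/L × 204.2 mg/mmol × 0.219 L = 90.78 mg
sodium pyruvate: 37.7 mmol/L × 110 g/mol × 0.219 L ÷ 1000 = 0.91 g
calcium chloride dihydrate: 8.59 mmol/L × 147 mg/mmol × 0.219 L = 276.54 mg
xylose: 1.59% w/v = 15.9 g/L → 15.9 × 0.219 L = 3.48 g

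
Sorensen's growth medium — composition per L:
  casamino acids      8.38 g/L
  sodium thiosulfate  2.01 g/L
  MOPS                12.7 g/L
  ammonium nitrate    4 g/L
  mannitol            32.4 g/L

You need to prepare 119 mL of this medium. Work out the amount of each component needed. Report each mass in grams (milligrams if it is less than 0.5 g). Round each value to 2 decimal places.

casamino acids 1.00 g; sodium thiosulfate 239.19 mg; MOPS 1.51 g; ammonium nitrate 476.00 mg; mannitol 3.86 g

Target volume = 119 mL = 0.119 L.
casamino acids: 8.38 g/L × 0.119 L = 1.00 g
sodium thiosulfate: 2.01 g/L × 0.119 L = 0.23919 g = 239.19 mg
MOPS: 12.7 g/L × 0.119 L = 1.51 g
ammonium nitrate: 4 g/L × 0.119 L = 0.476 g = 476.00 mg
mannitol: 32.4 g/L × 0.119 L = 3.86 g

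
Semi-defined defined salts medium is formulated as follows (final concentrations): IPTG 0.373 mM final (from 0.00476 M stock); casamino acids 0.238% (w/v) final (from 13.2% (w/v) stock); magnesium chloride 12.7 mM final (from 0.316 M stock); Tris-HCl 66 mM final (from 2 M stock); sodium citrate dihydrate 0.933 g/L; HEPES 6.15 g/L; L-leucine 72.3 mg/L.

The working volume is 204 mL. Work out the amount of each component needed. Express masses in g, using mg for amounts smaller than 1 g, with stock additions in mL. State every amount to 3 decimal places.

Target volume = 204 mL = 0.204 L.
IPTG: C1V1 = C2V2 → 0.373 mM × 204 mL ÷ 4.76 mM = 15.986 mL
casamino acids: C1V1 = C2V2 → 0.238% ÷ 13.2% × 204 mL = 3.678 mL
magnesium chloride: dilute stock: 12.7 mM × 204 mL ÷ 316 mM = 8.199 mL
Tris-HCl: C1V1 = C2V2 → 66 mM × 204 mL ÷ 2000 mM = 6.732 mL
sodium citrate dihydrate: 0.933 g/L × 0.204 L = 0.190332 g = 190.332 mg
HEPES: 6.15 g/L × 0.204 L = 1.255 g
L-leucine: 72.3 mg/L × 0.204 L = 14.749 mg

IPTG 15.986 mL; casamino acids 3.678 mL; magnesium chloride 8.199 mL; Tris-HCl 6.732 mL; sodium citrate dihydrate 190.332 mg; HEPES 1.255 g; L-leucine 14.749 mg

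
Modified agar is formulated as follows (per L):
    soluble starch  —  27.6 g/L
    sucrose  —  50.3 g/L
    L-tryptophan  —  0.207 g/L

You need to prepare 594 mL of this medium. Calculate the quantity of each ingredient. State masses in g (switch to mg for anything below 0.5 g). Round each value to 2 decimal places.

soluble starch 16.39 g; sucrose 29.88 g; L-tryptophan 122.96 mg

Working volume: 594 mL = 0.594 L.
soluble starch: 27.6 g/L × 0.594 L = 16.39 g
sucrose: 50.3 g/L × 0.594 L = 29.88 g
L-tryptophan: 0.207 g/L × 0.594 L = 0.122958 g = 122.96 mg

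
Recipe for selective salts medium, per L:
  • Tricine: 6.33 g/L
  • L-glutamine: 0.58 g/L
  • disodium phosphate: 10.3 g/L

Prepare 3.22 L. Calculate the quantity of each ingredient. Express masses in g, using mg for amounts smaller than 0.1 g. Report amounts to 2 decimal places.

Working volume: 3.22 L.
Tricine: 6.33 g/L × 3.22 L = 20.38 g
L-glutamine: 0.58 g/L × 3.22 L = 1.87 g
disodium phosphate: 10.3 g/L × 3.22 L = 33.17 g

Tricine 20.38 g; L-glutamine 1.87 g; disodium phosphate 33.17 g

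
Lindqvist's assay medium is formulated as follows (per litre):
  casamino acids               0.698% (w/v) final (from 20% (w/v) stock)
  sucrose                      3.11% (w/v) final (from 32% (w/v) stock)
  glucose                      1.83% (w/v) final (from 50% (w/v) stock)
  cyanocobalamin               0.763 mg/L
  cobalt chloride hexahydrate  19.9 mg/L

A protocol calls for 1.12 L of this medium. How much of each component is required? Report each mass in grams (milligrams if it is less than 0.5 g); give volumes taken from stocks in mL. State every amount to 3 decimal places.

Working volume: 1.12 L.
casamino acids: dilute stock: 0.698% ÷ 20% × 1120 mL = 39.088 mL
sucrose: V = C2·V2/C1 = 3.11% ÷ 32% × 1120 mL = 108.850 mL
glucose: V = C2·V2/C1 = 1.83% ÷ 50% × 1120 mL = 40.992 mL
cyanocobalamin: 0.763 mg/L × 1.12 L = 0.855 mg
cobalt chloride hexahydrate: 19.9 mg/L × 1.12 L = 22.288 mg

casamino acids 39.088 mL; sucrose 108.850 mL; glucose 40.992 mL; cyanocobalamin 0.855 mg; cobalt chloride hexahydrate 22.288 mg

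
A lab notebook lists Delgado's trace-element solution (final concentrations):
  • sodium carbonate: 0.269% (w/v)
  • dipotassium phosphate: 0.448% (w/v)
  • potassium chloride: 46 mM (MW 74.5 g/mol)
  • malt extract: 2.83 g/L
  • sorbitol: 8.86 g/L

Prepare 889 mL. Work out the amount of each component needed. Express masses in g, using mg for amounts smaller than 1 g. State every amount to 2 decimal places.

Target volume = 889 mL = 0.889 L.
sodium carbonate: 0.269% w/v = 2.69 g/L → 2.69 × 0.889 L = 2.39 g
dipotassium phosphate: 0.448 g per 100 mL × 889 mL ÷ 100 = 3.98 g
potassium chloride: 46 mmol/L × 74.5 g/mol × 0.889 L ÷ 1000 = 3.05 g
malt extract: 2.83 g/L × 0.889 L = 2.52 g
sorbitol: 8.86 g/L × 0.889 L = 7.88 g

sodium carbonate 2.39 g; dipotassium phosphate 3.98 g; potassium chloride 3.05 g; malt extract 2.52 g; sorbitol 7.88 g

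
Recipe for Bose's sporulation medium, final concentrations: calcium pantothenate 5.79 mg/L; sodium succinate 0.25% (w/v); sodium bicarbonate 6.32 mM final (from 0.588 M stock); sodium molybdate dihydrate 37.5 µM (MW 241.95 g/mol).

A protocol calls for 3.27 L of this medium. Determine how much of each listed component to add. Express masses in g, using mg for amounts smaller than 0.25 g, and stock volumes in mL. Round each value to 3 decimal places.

calcium pantothenate 18.933 mg; sodium succinate 8.175 g; sodium bicarbonate 35.147 mL; sodium molybdate dihydrate 29.669 mg

Working volume: 3.27 L.
calcium pantothenate: 5.79 mg/L × 3.27 L = 18.933 mg
sodium succinate: 0.25% w/v = 2.5 g/L → 2.5 × 3.27 L = 8.175 g
sodium bicarbonate: V = C2·V2/C1 = 6.32 mM × 3270 mL ÷ 588 mM = 35.147 mL
sodium molybdate dihydrate: 37.5 µmol/L × 241.95 g/mol × 3.27 L ÷ 1000 = 29.669 mg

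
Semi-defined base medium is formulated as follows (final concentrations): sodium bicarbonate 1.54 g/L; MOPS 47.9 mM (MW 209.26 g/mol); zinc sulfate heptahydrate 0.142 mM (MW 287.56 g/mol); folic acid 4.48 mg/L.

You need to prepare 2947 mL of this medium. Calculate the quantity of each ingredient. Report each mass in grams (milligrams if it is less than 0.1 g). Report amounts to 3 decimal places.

sodium bicarbonate 4.538 g; MOPS 29.539 g; zinc sulfate heptahydrate 0.120 g; folic acid 13.203 mg

Target volume = 2947 mL = 2.947 L.
sodium bicarbonate: 1.54 g/L × 2.947 L = 4.538 g
MOPS: 47.9 mmol/L × 209.26 g/mol × 2.947 L ÷ 1000 = 29.539 g
zinc sulfate heptahydrate: 0.142 mmol/L × 287.56 g/mol × 2.947 L ÷ 1000 = 0.120 g
folic acid: 4.48 mg/L × 2.947 L = 13.203 mg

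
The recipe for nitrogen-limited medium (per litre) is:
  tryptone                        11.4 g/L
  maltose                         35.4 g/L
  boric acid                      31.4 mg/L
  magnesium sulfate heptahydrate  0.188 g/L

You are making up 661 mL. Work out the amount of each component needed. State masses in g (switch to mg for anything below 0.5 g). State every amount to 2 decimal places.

Target volume = 661 mL = 0.661 L.
tryptone: 11.4 g/L × 0.661 L = 7.54 g
maltose: 35.4 g/L × 0.661 L = 23.40 g
boric acid: 31.4 mg/L × 0.661 L = 20.76 mg
magnesium sulfate heptahydrate: 0.188 g/L × 0.661 L = 0.124268 g = 124.27 mg

tryptone 7.54 g; maltose 23.40 g; boric acid 20.76 mg; magnesium sulfate heptahydrate 124.27 mg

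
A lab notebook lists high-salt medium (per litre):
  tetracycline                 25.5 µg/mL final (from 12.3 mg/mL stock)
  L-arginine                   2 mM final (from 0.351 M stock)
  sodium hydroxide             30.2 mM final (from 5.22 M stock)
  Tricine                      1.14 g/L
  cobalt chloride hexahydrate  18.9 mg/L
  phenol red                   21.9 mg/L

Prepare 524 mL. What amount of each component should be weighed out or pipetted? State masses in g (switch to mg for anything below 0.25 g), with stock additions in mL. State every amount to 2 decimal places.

tetracycline 1.09 mL; L-arginine 2.99 mL; sodium hydroxide 3.03 mL; Tricine 0.60 g; cobalt chloride hexahydrate 9.90 mg; phenol red 11.48 mg

Working volume: 524 mL = 0.524 L.
tetracycline: dilute stock: 25.5 µg/mL × 524 mL ÷ 12300 µg/mL = 1.09 mL
L-arginine: dilute stock: 2 mM × 524 mL ÷ 351 mM = 2.99 mL
sodium hydroxide: dilute stock: 30.2 mM × 524 mL ÷ 5220 mM = 3.03 mL
Tricine: 1.14 g/L × 0.524 L = 0.60 g
cobalt chloride hexahydrate: 18.9 mg/L × 0.524 L = 9.90 mg
phenol red: 21.9 mg/L × 0.524 L = 11.48 mg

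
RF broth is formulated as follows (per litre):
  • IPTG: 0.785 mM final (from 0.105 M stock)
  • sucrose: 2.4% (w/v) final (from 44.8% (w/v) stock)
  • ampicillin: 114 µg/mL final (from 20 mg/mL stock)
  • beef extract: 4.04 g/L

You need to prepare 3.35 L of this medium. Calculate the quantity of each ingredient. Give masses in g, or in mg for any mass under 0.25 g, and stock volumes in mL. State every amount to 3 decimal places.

Scale factor relative to 1 L: 3.35.
IPTG: C1V1 = C2V2 → 0.785 mM × 3350 mL ÷ 105 mM = 25.045 mL
sucrose: C1V1 = C2V2 → 2.4% ÷ 44.8% × 3350 mL = 179.464 mL
ampicillin: V = C2·V2/C1 = 114 µg/mL × 3350 mL ÷ 20000 µg/mL = 19.095 mL
beef extract: 4.04 g/L × 3.35 L = 13.534 g

IPTG 25.045 mL; sucrose 179.464 mL; ampicillin 19.095 mL; beef extract 13.534 g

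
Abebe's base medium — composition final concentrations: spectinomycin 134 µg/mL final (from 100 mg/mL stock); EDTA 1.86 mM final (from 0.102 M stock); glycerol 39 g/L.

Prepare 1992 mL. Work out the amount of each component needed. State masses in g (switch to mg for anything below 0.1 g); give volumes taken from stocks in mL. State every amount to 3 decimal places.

spectinomycin 2.669 mL; EDTA 36.325 mL; glycerol 77.688 g

Scale factor relative to 1 L: 1.992.
spectinomycin: V = C2·V2/C1 = 134 µg/mL × 1992 mL ÷ 100000 µg/mL = 2.669 mL
EDTA: dilute stock: 1.86 mM × 1992 mL ÷ 102 mM = 36.325 mL
glycerol: 39 g/L × 1.992 L = 77.688 g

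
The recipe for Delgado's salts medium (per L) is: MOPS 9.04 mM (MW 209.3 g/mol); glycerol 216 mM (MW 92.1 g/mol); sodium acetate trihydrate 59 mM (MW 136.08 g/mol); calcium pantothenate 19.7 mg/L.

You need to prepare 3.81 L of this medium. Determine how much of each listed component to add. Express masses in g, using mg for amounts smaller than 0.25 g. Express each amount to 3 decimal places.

Working volume: 3.81 L.
MOPS: 9.04 mmol/L × 209.3 g/mol × 3.81 L ÷ 1000 = 7.209 g
glycerol: 216 mmol/L × 92.1 g/mol × 3.81 L ÷ 1000 = 75.795 g
sodium acetate trihydrate: 59 mmol/L × 136.08 g/mol × 3.81 L ÷ 1000 = 30.589 g
calcium pantothenate: 19.7 mg/L × 3.81 L = 75.057 mg

MOPS 7.209 g; glycerol 75.795 g; sodium acetate trihydrate 30.589 g; calcium pantothenate 75.057 mg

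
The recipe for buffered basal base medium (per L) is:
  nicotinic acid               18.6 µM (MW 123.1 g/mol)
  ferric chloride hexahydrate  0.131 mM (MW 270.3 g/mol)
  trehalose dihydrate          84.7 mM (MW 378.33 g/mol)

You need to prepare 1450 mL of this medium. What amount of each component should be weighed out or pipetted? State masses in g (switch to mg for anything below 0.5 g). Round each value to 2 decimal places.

nicotinic acid 3.32 mg; ferric chloride hexahydrate 51.34 mg; trehalose dihydrate 46.46 g

Working volume: 1450 mL = 1.45 L.
nicotinic acid: 18.6 µmol/L × 123.1 g/mol × 1.45 L ÷ 1000 = 3.32 mg
ferric chloride hexahydrate: 0.131 mmol/L × 270.3 mg/mmol × 1.45 L = 51.34 mg
trehalose dihydrate: 84.7 mmol/L × 378.33 g/mol × 1.45 L ÷ 1000 = 46.46 g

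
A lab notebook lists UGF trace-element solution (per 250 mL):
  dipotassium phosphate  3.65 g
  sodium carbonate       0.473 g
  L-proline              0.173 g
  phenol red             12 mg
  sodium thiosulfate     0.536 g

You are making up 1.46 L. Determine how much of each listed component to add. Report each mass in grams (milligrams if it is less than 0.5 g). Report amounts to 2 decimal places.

Scale factor = 1460 mL / 250 mL = 5.84.
dipotassium phosphate: 3.65 g × (1460 mL / 250 mL) = 21.32 g
sodium carbonate: 0.473 g × (1460 mL / 250 mL) = 2.76 g
L-proline: 0.173 g × (1460 mL / 250 mL) = 1.01 g
phenol red: 12 mg × (1460 mL / 250 mL) = 70.08 mg
sodium thiosulfate: 0.536 g × (1460 mL / 250 mL) = 3.13 g

dipotassium phosphate 21.32 g; sodium carbonate 2.76 g; L-proline 1.01 g; phenol red 70.08 mg; sodium thiosulfate 3.13 g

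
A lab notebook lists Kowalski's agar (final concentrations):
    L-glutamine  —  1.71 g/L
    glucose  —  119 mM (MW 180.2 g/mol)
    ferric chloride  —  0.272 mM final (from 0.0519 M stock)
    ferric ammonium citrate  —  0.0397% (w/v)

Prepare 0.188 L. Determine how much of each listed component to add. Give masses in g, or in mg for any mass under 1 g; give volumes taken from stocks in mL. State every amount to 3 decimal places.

L-glutamine 321.480 mg; glucose 4.031 g; ferric chloride 0.985 mL; ferric ammonium citrate 74.636 mg

Scale factor relative to 1 L: 0.188.
L-glutamine: 1.71 g/L × 0.188 L = 0.32148 g = 321.480 mg
glucose: 119 mmol/L × 180.2 g/mol × 0.188 L ÷ 1000 = 4.031 g
ferric chloride: C1V1 = C2V2 → 0.272 mM × 188 mL ÷ 51.9 mM = 0.985 mL
ferric ammonium citrate: 0.0397% w/v = 0.397 g/L → 0.397 × 0.188 L = 0.074636 g = 74.636 mg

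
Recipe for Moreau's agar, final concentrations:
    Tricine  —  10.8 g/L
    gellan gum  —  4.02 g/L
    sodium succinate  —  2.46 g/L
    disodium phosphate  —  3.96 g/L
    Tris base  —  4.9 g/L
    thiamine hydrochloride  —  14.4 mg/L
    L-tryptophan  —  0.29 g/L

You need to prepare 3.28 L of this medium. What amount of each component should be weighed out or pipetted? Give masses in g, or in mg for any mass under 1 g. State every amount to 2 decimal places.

Scale factor relative to 1 L: 3.28.
Tricine: 10.8 g/L × 3.28 L = 35.42 g
gellan gum: 4.02 g/L × 3.28 L = 13.19 g
sodium succinate: 2.46 g/L × 3.28 L = 8.07 g
disodium phosphate: 3.96 g/L × 3.28 L = 12.99 g
Tris base: 4.9 g/L × 3.28 L = 16.07 g
thiamine hydrochloride: 14.4 mg/L × 3.28 L = 47.23 mg
L-tryptophan: 0.29 g/L × 3.28 L = 0.9512 g = 951.20 mg

Tricine 35.42 g; gellan gum 13.19 g; sodium succinate 8.07 g; disodium phosphate 12.99 g; Tris base 16.07 g; thiamine hydrochloride 47.23 mg; L-tryptophan 951.20 mg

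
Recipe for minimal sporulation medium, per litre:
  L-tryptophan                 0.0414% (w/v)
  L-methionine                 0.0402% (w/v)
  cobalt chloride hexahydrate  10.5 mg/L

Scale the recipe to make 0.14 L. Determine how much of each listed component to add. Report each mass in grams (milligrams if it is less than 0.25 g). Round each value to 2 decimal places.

Scale factor relative to 1 L: 0.14.
L-tryptophan: 0.0414% w/v = 0.414 g/L → 0.414 × 0.14 L = 0.05796 g = 57.96 mg
L-methionine: 0.0402% w/v = 0.402 g/L → 0.402 × 0.14 L = 0.05628 g = 56.28 mg
cobalt chloride hexahydrate: 10.5 mg/L × 0.14 L = 1.47 mg

L-tryptophan 57.96 mg; L-methionine 56.28 mg; cobalt chloride hexahydrate 1.47 mg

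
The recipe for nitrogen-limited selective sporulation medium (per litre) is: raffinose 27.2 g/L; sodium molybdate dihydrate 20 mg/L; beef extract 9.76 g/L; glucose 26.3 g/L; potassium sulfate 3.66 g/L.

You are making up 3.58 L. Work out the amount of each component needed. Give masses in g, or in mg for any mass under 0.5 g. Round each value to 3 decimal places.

Scale factor relative to 1 L: 3.58.
raffinose: 27.2 g/L × 3.58 L = 97.376 g
sodium molybdate dihydrate: 20 mg/L × 3.58 L = 71.600 mg
beef extract: 9.76 g/L × 3.58 L = 34.941 g
glucose: 26.3 g/L × 3.58 L = 94.154 g
potassium sulfate: 3.66 g/L × 3.58 L = 13.103 g

raffinose 97.376 g; sodium molybdate dihydrate 71.600 mg; beef extract 34.941 g; glucose 94.154 g; potassium sulfate 13.103 g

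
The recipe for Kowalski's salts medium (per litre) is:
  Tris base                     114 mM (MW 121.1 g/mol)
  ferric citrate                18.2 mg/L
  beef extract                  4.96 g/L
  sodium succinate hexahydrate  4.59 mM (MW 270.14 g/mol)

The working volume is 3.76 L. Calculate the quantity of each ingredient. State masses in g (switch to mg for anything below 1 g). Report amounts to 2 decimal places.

Scale factor relative to 1 L: 3.76.
Tris base: 114 mmol/L × 121.1 g/mol × 3.76 L ÷ 1000 = 51.91 g
ferric citrate: 18.2 mg/L × 3.76 L = 68.43 mg
beef extract: 4.96 g/L × 3.76 L = 18.65 g
sodium succinate hexahydrate: 4.59 mmol/L × 270.14 g/mol × 3.76 L ÷ 1000 = 4.66 g

Tris base 51.91 g; ferric citrate 68.43 mg; beef extract 18.65 g; sodium succinate hexahydrate 4.66 g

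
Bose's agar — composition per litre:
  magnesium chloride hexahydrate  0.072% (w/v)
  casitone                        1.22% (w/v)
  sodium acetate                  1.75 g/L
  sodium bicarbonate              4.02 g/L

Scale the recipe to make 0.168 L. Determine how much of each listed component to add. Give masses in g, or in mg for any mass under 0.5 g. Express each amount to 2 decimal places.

magnesium chloride hexahydrate 120.96 mg; casitone 2.05 g; sodium acetate 294.00 mg; sodium bicarbonate 0.68 g

Working volume: 0.168 L.
magnesium chloride hexahydrate: 0.072% w/v = 0.72 g/L → 0.72 × 0.168 L = 0.12096 g = 120.96 mg
casitone: 1.22 g per 100 mL × 168 mL ÷ 100 = 2.05 g
sodium acetate: 1.75 g/L × 0.168 L = 0.294 g = 294.00 mg
sodium bicarbonate: 4.02 g/L × 0.168 L = 0.68 g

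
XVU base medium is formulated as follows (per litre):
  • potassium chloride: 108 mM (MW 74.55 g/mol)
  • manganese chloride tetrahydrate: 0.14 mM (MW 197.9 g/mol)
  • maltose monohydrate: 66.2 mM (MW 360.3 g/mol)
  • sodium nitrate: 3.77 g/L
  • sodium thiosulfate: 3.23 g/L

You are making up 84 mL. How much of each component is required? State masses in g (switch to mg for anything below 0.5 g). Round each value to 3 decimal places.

potassium chloride 0.676 g; manganese chloride tetrahydrate 2.327 mg; maltose monohydrate 2.004 g; sodium nitrate 316.680 mg; sodium thiosulfate 271.320 mg

Scale factor relative to 1 L: 0.084.
potassium chloride: 108 mmol/L × 74.55 g/mol × 0.084 L ÷ 1000 = 0.676 g
manganese chloride tetrahydrate: 0.14 mmol/L × 197.9 mg/mmol × 0.084 L = 2.327 mg
maltose monohydrate: 66.2 mmol/L × 360.3 g/mol × 0.084 L ÷ 1000 = 2.004 g
sodium nitrate: 3.77 g/L × 0.084 L = 0.31668 g = 316.680 mg
sodium thiosulfate: 3.23 g/L × 0.084 L = 0.27132 g = 271.320 mg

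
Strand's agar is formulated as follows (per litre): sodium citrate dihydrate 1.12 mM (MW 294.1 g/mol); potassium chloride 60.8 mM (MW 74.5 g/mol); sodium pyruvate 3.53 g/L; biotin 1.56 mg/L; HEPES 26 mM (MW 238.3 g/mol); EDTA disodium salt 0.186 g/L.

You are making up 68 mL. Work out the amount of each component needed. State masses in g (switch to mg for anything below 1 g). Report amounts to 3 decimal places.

sodium citrate dihydrate 22.399 mg; potassium chloride 308.013 mg; sodium pyruvate 240.040 mg; biotin 0.106 mg; HEPES 421.314 mg; EDTA disodium salt 12.648 mg

Target volume = 68 mL = 0.068 L.
sodium citrate dihydrate: 1.12 mmol/L × 294.1 mg/mmol × 0.068 L = 22.399 mg
potassium chloride: 60.8 mmol/L × 74.5 mg/mmol × 0.068 L = 308.013 mg
sodium pyruvate: 3.53 g/L × 0.068 L = 0.24004 g = 240.040 mg
biotin: 1.56 mg/L × 0.068 L = 0.106 mg
HEPES: 26 mmol/L × 238.3 mg/mmol × 0.068 L = 421.314 mg
EDTA disodium salt: 0.186 g/L × 0.068 L = 0.012648 g = 12.648 mg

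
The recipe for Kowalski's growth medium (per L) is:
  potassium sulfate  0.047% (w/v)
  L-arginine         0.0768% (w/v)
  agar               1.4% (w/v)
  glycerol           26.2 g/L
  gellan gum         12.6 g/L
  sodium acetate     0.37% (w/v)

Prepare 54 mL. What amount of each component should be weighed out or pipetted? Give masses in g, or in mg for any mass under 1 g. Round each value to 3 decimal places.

Target volume = 54 mL = 0.054 L.
potassium sulfate: 0.047 g per 100 mL × 54 mL ÷ 100 = 0.02538 g = 25.380 mg
L-arginine: 0.0768 g per 100 mL × 54 mL ÷ 100 = 0.041472 g = 41.472 mg
agar: 1.4 g per 100 mL × 54 mL ÷ 100 = 0.756 g = 756.000 mg
glycerol: 26.2 g/L × 0.054 L = 1.415 g
gellan gum: 12.6 g/L × 0.054 L = 0.6804 g = 680.400 mg
sodium acetate: 0.37% w/v = 3.7 g/L → 3.7 × 0.054 L = 0.1998 g = 199.800 mg

potassium sulfate 25.380 mg; L-arginine 41.472 mg; agar 756.000 mg; glycerol 1.415 g; gellan gum 680.400 mg; sodium acetate 199.800 mg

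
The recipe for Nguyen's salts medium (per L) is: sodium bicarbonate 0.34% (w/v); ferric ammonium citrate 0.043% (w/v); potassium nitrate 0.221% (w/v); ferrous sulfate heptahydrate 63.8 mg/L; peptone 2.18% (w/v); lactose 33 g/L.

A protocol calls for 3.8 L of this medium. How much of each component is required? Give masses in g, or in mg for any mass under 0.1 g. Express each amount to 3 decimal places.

Working volume: 3.8 L.
sodium bicarbonate: 0.34% w/v = 3.4 g/L → 3.4 × 3.8 L = 12.920 g
ferric ammonium citrate: 0.043% w/v = 0.43 g/L → 0.43 × 3.8 L = 1.634 g
potassium nitrate: 0.221 g per 100 mL × 3800 mL ÷ 100 = 8.398 g
ferrous sulfate heptahydrate: 63.8 mg/L × 3.8 L = 242.44 mg = 0.242 g
peptone: 2.18 g per 100 mL × 3800 mL ÷ 100 = 82.840 g
lactose: 33 g/L × 3.8 L = 125.400 g

sodium bicarbonate 12.920 g; ferric ammonium citrate 1.634 g; potassium nitrate 8.398 g; ferrous sulfate heptahydrate 0.242 g; peptone 82.840 g; lactose 125.400 g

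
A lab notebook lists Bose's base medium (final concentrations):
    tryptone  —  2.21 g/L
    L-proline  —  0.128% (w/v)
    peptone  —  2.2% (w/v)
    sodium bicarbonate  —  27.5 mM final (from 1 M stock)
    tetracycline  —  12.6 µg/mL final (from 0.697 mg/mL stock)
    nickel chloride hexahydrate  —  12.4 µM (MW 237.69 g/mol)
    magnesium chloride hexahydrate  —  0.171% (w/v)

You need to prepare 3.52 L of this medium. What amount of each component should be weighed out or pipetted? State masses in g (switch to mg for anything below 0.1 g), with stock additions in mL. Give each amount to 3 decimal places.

Working volume: 3.52 L.
tryptone: 2.21 g/L × 3.52 L = 7.779 g
L-proline: 0.128% w/v = 1.28 g/L → 1.28 × 3.52 L = 4.506 g
peptone: 2.2% w/v = 22 g/L → 22 × 3.52 L = 77.440 g
sodium bicarbonate: dilute stock: 27.5 mM × 3520 mL ÷ 1000 mM = 96.800 mL
tetracycline: dilute stock: 12.6 µg/mL × 3520 mL ÷ 697 µg/mL = 63.633 mL
nickel chloride hexahydrate: 12.4 µmol/L × 237.69 g/mol × 3.52 L ÷ 1000 = 10.375 mg
magnesium chloride hexahydrate: 0.171 g per 100 mL × 3520 mL ÷ 100 = 6.019 g

tryptone 7.779 g; L-proline 4.506 g; peptone 77.440 g; sodium bicarbonate 96.800 mL; tetracycline 63.633 mL; nickel chloride hexahydrate 10.375 mg; magnesium chloride hexahydrate 6.019 g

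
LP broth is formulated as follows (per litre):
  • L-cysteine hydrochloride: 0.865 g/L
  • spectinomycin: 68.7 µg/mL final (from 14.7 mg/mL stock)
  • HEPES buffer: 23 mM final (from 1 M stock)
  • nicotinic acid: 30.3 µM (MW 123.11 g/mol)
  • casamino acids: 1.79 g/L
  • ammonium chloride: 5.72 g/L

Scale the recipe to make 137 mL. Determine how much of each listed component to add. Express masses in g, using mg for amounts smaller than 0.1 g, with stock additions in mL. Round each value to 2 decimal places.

L-cysteine hydrochloride 0.12 g; spectinomycin 0.64 mL; HEPES buffer 3.15 mL; nicotinic acid 0.51 mg; casamino acids 0.25 g; ammonium chloride 0.78 g

Scale factor relative to 1 L: 0.137.
L-cysteine hydrochloride: 0.865 g/L × 0.137 L = 0.12 g
spectinomycin: C1V1 = C2V2 → 68.7 µg/mL × 137 mL ÷ 14700 µg/mL = 0.64 mL
HEPES buffer: V = C2·V2/C1 = 23 mM × 137 mL ÷ 1000 mM = 3.15 mL
nicotinic acid: 30.3 µmol/L × 123.11 g/mol × 0.137 L ÷ 1000 = 0.51 mg
casamino acids: 1.79 g/L × 0.137 L = 0.25 g
ammonium chloride: 5.72 g/L × 0.137 L = 0.78 g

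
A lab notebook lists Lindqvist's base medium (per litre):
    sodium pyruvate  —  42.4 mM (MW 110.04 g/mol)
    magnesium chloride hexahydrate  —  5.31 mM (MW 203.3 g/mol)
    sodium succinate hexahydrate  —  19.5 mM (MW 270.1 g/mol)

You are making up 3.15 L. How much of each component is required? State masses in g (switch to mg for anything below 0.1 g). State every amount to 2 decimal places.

sodium pyruvate 14.70 g; magnesium chloride hexahydrate 3.40 g; sodium succinate hexahydrate 16.59 g

Scale factor relative to 1 L: 3.15.
sodium pyruvate: 42.4 mmol/L × 110.04 g/mol × 3.15 L ÷ 1000 = 14.70 g
magnesium chloride hexahydrate: 5.31 mmol/L × 203.3 g/mol × 3.15 L ÷ 1000 = 3.40 g
sodium succinate hexahydrate: 19.5 mmol/L × 270.1 g/mol × 3.15 L ÷ 1000 = 16.59 g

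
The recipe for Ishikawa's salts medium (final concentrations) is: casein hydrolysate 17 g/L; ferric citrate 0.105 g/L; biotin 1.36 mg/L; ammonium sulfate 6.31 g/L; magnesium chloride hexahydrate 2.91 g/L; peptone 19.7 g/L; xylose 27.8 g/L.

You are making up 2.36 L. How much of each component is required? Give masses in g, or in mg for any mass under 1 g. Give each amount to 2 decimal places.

casein hydrolysate 40.12 g; ferric citrate 247.80 mg; biotin 3.21 mg; ammonium sulfate 14.89 g; magnesium chloride hexahydrate 6.87 g; peptone 46.49 g; xylose 65.61 g

Working volume: 2.36 L.
casein hydrolysate: 17 g/L × 2.36 L = 40.12 g
ferric citrate: 0.105 g/L × 2.36 L = 0.2478 g = 247.80 mg
biotin: 1.36 mg/L × 2.36 L = 3.21 mg
ammonium sulfate: 6.31 g/L × 2.36 L = 14.89 g
magnesium chloride hexahydrate: 2.91 g/L × 2.36 L = 6.87 g
peptone: 19.7 g/L × 2.36 L = 46.49 g
xylose: 27.8 g/L × 2.36 L = 65.61 g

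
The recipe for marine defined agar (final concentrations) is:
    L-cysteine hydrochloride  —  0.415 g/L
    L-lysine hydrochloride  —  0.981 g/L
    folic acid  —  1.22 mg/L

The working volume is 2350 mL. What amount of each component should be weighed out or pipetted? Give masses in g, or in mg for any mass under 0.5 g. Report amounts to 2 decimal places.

L-cysteine hydrochloride 0.98 g; L-lysine hydrochloride 2.31 g; folic acid 2.87 mg

Working volume: 2350 mL = 2.35 L.
L-cysteine hydrochloride: 0.415 g/L × 2.35 L = 0.98 g
L-lysine hydrochloride: 0.981 g/L × 2.35 L = 2.31 g
folic acid: 1.22 mg/L × 2.35 L = 2.87 mg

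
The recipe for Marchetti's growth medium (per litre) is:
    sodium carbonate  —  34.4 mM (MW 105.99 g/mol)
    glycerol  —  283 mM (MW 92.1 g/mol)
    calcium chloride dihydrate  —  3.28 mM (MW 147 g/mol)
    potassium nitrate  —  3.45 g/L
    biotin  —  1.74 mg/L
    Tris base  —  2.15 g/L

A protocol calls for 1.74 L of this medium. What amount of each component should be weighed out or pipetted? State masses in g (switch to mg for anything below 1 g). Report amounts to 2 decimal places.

sodium carbonate 6.34 g; glycerol 45.35 g; calcium chloride dihydrate 838.96 mg; potassium nitrate 6.00 g; biotin 3.03 mg; Tris base 3.74 g

Scale factor relative to 1 L: 1.74.
sodium carbonate: 34.4 mmol/L × 105.99 g/mol × 1.74 L ÷ 1000 = 6.34 g
glycerol: 283 mmol/L × 92.1 g/mol × 1.74 L ÷ 1000 = 45.35 g
calcium chloride dihydrate: 3.28 mmol/L × 147 mg/mmol × 1.74 L = 838.96 mg
potassium nitrate: 3.45 g/L × 1.74 L = 6.00 g
biotin: 1.74 mg/L × 1.74 L = 3.03 mg
Tris base: 2.15 g/L × 1.74 L = 3.74 g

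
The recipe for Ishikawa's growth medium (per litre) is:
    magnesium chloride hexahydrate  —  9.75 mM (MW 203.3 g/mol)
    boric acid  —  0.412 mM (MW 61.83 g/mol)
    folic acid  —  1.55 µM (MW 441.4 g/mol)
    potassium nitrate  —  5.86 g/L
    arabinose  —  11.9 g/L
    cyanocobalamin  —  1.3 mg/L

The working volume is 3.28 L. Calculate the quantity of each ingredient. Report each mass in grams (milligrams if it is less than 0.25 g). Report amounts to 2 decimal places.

magnesium chloride hexahydrate 6.50 g; boric acid 83.55 mg; folic acid 2.24 mg; potassium nitrate 19.22 g; arabinose 39.03 g; cyanocobalamin 4.26 mg

Working volume: 3.28 L.
magnesium chloride hexahydrate: 9.75 mmol/L × 203.3 g/mol × 3.28 L ÷ 1000 = 6.50 g
boric acid: 0.412 mmol/L × 61.83 mg/mmol × 3.28 L = 83.55 mg
folic acid: 1.55 µmol/L × 441.4 g/mol × 3.28 L ÷ 1000 = 2.24 mg
potassium nitrate: 5.86 g/L × 3.28 L = 19.22 g
arabinose: 11.9 g/L × 3.28 L = 39.03 g
cyanocobalamin: 1.3 mg/L × 3.28 L = 4.26 mg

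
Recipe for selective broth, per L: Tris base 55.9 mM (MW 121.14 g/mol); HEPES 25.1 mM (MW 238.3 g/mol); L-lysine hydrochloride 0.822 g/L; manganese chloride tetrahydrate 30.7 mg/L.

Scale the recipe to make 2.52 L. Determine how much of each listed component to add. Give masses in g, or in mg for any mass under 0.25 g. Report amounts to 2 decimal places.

Tris base 17.06 g; HEPES 15.07 g; L-lysine hydrochloride 2.07 g; manganese chloride tetrahydrate 77.36 mg

Working volume: 2.52 L.
Tris base: 55.9 mmol/L × 121.14 g/mol × 2.52 L ÷ 1000 = 17.06 g
HEPES: 25.1 mmol/L × 238.3 g/mol × 2.52 L ÷ 1000 = 15.07 g
L-lysine hydrochloride: 0.822 g/L × 2.52 L = 2.07 g
manganese chloride tetrahydrate: 30.7 mg/L × 2.52 L = 77.36 mg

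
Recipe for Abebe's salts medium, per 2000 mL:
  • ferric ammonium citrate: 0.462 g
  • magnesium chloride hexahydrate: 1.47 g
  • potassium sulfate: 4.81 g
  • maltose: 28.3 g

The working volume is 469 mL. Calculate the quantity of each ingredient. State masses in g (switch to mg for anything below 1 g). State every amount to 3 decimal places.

Scale factor = 469 mL / 2000 mL = 0.2345.
ferric ammonium citrate: 0.462 g × (469 mL / 2000 mL) = 0.108339 g = 108.339 mg
magnesium chloride hexahydrate: 1.47 g × (469 mL / 2000 mL) = 0.344715 g = 344.715 mg
potassium sulfate: 4.81 g × (469 mL / 2000 mL) = 1.128 g
maltose: 28.3 g × (469 mL / 2000 mL) = 6.636 g

ferric ammonium citrate 108.339 mg; magnesium chloride hexahydrate 344.715 mg; potassium sulfate 1.128 g; maltose 6.636 g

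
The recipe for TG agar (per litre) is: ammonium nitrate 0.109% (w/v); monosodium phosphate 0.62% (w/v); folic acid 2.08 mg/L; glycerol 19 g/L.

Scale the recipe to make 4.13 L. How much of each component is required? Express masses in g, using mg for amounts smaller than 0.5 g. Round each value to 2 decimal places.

ammonium nitrate 4.50 g; monosodium phosphate 25.61 g; folic acid 8.59 mg; glycerol 78.47 g

Working volume: 4.13 L.
ammonium nitrate: 0.109 g per 100 mL × 4130 mL ÷ 100 = 4.50 g
monosodium phosphate: 0.62 g per 100 mL × 4130 mL ÷ 100 = 25.61 g
folic acid: 2.08 mg/L × 4.13 L = 8.59 mg
glycerol: 19 g/L × 4.13 L = 78.47 g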